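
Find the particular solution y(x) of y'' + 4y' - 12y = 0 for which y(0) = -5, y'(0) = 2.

Characteristic equation r² + 4r - 12 = 0 factors as (r + 6)(r - 2) = 0, so r = -6, 2.
Hence y_h = C1*exp(-6*x) + C2*exp(2*x).
Apply the initial conditions: y(0) = C1 + C2 = -5 and y'(0) = -6*C1 + 2*C2 = 2. Solving gives C1 = -3/2, C2 = -7/2.

y = -7*exp(2*x)/2 - 3*exp(-6*x)/2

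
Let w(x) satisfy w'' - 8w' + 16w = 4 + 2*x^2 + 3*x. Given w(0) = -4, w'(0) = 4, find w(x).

w = 25/64 - 281*exp(4*x)/64 + x**2/8 + 5*x/16 + 85*x*exp(4*x)/4

Characteristic equation r² - 8r + 16 = 0 has discriminant (-8)² - 4·(16) = 0, so r = 4 is a repeated root.
Hence w_h = (C1 + C2*x)*exp(4*x).
For the particular solution try w_p = A0 + A1*x + A2*x^2. Substituting and matching coefficients of each power of x gives A0 = 25/64, A1 = 5/16, A2 = 1/8, so w_p = 25/64 + x^2/8 + 5*x/16.
General solution: w = 25/64 + x^2/8 + 5*x/16 + C1*exp(4*x) + C2*x*exp(4*x).
Apply the initial conditions: w(0) = 25/64 + C1 = -4 and w'(0) = 5/16 + C2 + 4*C1 = 4. Solving gives C1 = -281/64, C2 = 85/4.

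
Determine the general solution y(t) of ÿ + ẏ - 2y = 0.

y = C1*exp(t) + C2*exp(-2*t)

Characteristic equation r² + r - 2 = 0 factors as (r - 1)(r + 2) = 0, so r = 1, -2.
Hence y_h = C1*exp(t) + C2*exp(-2*t).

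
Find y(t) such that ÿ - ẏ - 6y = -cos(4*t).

y = sin(4*t)/125 + 11*cos(4*t)/250 + C1*exp(3*t) + C2*exp(-2*t)

Characteristic equation r² - r - 6 = 0 factors as (r - 3)(r + 2) = 0, so r = 3, -2.
Hence y_h = C1*exp(3*t) + C2*exp(-2*t).
Try y_p = A*cos(4*t) + B*sin(4*t). Substituting and equating the coefficients of cos(4t) and sin(4t) gives A = 11/250, B = 1/125, so y_p = sin(4*t)/125 + 11*cos(4*t)/250.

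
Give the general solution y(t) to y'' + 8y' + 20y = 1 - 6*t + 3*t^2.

y = 203/1000 - 21*t/50 + 3*t**2/20 + C1*cos(2*t)*exp(-4*t) + C2*exp(-4*t)*sin(2*t)

Characteristic equation r² + 8r + 20 = 0 has discriminant (8)² - 4·(20) = -16 < 0, so r = -4 ± 2i.
Hence y_h = C1*cos(2*t)*exp(-4*t) + C2*exp(-4*t)*sin(2*t).
For the particular solution try y_p = A0 + A1*t + A2*t^2. Substituting and matching coefficients of each power of t gives A0 = 203/1000, A1 = -21/50, A2 = 3/20, so y_p = 203/1000 - 21*t/50 + 3*t^2/20.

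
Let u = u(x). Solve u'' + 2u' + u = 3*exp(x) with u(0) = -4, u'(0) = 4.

u = -19*exp(-x)/4 + 3*exp(x)/4 - 3*x*exp(-x)/2

Characteristic equation r² + 2r + 1 = 0 has discriminant (2)² - 4·(1) = 0, so r = -1 is a repeated root.
Hence u_h = (C1 + C2*x)*exp(-x).
Try u_p = A*exp(x). Substituting into the equation and dividing by exp(x) gives A = 3/4, so u_p = 3*exp(x)/4.
General solution: u = 3*exp(x)/4 + C1*exp(-x) + C2*x*exp(-x).
Apply the initial conditions: u(0) = 3/4 + C1 = -4 and u'(0) = 3/4 + C2 - C1 = 4. Solving gives C1 = -19/4, C2 = -3/2.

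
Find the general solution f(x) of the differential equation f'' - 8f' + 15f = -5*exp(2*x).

f = -5*exp(2*x)/3 + C1*exp(5*x) + C2*exp(3*x)

Characteristic equation r² - 8r + 15 = 0 factors as (r - 5)(r - 3) = 0, so r = 5, 3.
Hence f_h = C1*exp(5*x) + C2*exp(3*x).
Try f_p = A*exp(2*x). Substituting into the equation and dividing by exp(2*x) gives A = -5/3, so f_p = -5*exp(2*x)/3.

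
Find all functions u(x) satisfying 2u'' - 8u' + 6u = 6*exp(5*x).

u = 3*exp(5*x)/8 + C1*exp(x) + C2*exp(3*x)

Divide through by 2: u'' - 4u' + 3u = 3*exp(5*x).
Characteristic equation r² - 4r + 3 = 0 factors as (r - 1)(r - 3) = 0, so r = 1, 3.
Hence u_h = C1*exp(x) + C2*exp(3*x).
Try u_p = A*exp(5*x). Substituting into the equation and dividing by exp(5*x) gives A = 3/8, so u_p = 3*exp(5*x)/8.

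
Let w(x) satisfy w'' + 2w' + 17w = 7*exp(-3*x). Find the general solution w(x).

Characteristic equation r² + 2r + 17 = 0 has discriminant (2)² - 4·(17) = -64 < 0, so r = -1 ± 4i.
Hence w_h = C1*cos(4*x)*exp(-x) + C2*exp(-x)*sin(4*x).
Try w_p = A*exp(-3*x). Substituting into the equation and dividing by exp(-3*x) gives A = 7/20, so w_p = 7*exp(-3*x)/20.

w = 7*exp(-3*x)/20 + C1*cos(4*x)*exp(-x) + C2*exp(-x)*sin(4*x)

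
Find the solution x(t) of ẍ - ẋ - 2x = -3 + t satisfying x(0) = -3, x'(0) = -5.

Characteristic equation r² - r - 2 = 0 factors as (r - 2)(r + 1) = 0, so r = 2, -1.
Hence x_h = C1*exp(2*t) + C2*exp(-t).
For the particular solution try x_p = A0 + A1*t. Substituting and matching coefficients of each power of t gives A0 = 7/4, A1 = -1/2, so x_p = 7/4 - t/2.
General solution: x = 7/4 - t/2 + C1*exp(2*t) + C2*exp(-t).
Apply the initial conditions: x(0) = 7/4 + C1 + C2 = -3 and x'(0) = -1/2 - C2 + 2*C1 = -5. Solving gives C1 = -37/12, C2 = -5/3.

x = 7/4 - 37*exp(2*t)/12 - 5*exp(-t)/3 - t/2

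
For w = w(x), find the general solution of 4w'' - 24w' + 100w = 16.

w = 4/25 + C1*cos(4*x)*exp(3*x) + C2*exp(3*x)*sin(4*x)

Divide through by 4: w'' - 6w' + 25w = 4.
Characteristic equation r² - 6r + 25 = 0 has discriminant (-6)² - 4·(25) = -64 < 0, so r = 3 ± 4i.
Hence w_h = C1*cos(4*x)*exp(3*x) + C2*exp(3*x)*sin(4*x).
For the particular solution try w_p = A0. Substituting and matching coefficients of each power of x gives A0 = 4/25, so w_p = 4/25.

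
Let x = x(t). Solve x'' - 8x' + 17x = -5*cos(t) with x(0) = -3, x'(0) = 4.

x = -cos(t)/4 + sin(t)/8 - 11*cos(t)*exp(4*t)/4 + 119*exp(4*t)*sin(t)/8

Characteristic equation r² - 8r + 17 = 0 has discriminant (-8)² - 4·(17) = -4 < 0, so r = 4 ± i.
Hence x_h = C1*cos(t)*exp(4*t) + C2*exp(4*t)*sin(t).
Try x_p = A*cos(t) + B*sin(t). Substituting and equating the coefficients of cos(t) and sin(t) gives A = -1/4, B = 1/8, so x_p = -cos(t)/4 + sin(t)/8.
General solution: x = -cos(t)/4 + sin(t)/8 + C1*cos(t)*exp(4*t) + C2*exp(4*t)*sin(t).
Apply the initial conditions: x(0) = -1/4 + C1 = -3 and x'(0) = 1/8 + C2 + 4*C1 = 4. Solving gives C1 = -11/4, C2 = 119/8.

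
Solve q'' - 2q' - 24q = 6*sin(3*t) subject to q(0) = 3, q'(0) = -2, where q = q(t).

Characteristic equation r² - 2r - 24 = 0 factors as (r + 4)(r - 6) = 0, so r = -4, 6.
Hence q_h = C1*exp(-4*t) + C2*exp(6*t).
Try q_p = A*cos(3*t) + B*sin(3*t). Substituting and equating the coefficients of cos(3t) and sin(3t) gives A = 4/125, B = -22/125, so q_p = -22*sin(3*t)/125 + 4*cos(3*t)/125.
General solution: q = -22*sin(3*t)/125 + 4*cos(3*t)/125 + C1*exp(-4*t) + C2*exp(6*t).
Apply the initial conditions: q(0) = 4/125 + C1 + C2 = 3 and q'(0) = -66/125 - 4*C1 + 6*C2 = -2. Solving gives C1 = 241/125, C2 = 26/25.

q = -22*sin(3*t)/125 + 4*cos(3*t)/125 + 26*exp(6*t)/25 + 241*exp(-4*t)/125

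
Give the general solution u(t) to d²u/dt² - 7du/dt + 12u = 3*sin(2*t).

u = 6*sin(2*t)/65 + 21*cos(2*t)/130 + C1*exp(3*t) + C2*exp(4*t)

Characteristic equation r² - 7r + 12 = 0 factors as (r - 3)(r - 4) = 0, so r = 3, 4.
Hence u_h = C1*exp(3*t) + C2*exp(4*t).
Try u_p = A*cos(2*t) + B*sin(2*t). Substituting and equating the coefficients of cos(2t) and sin(2t) gives A = 21/130, B = 6/65, so u_p = 6*sin(2*t)/65 + 21*cos(2*t)/130.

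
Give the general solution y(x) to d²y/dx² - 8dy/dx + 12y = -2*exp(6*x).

Characteristic equation r² - 8r + 12 = 0 factors as (r - 2)(r - 6) = 0, so r = 2, 6.
Hence y_h = C1*exp(2*x) + C2*exp(6*x).
Since exp(6*x) solves the homogeneous equation (r = 6 is a root of multiplicity 1), multiply the trial by x. Try y_p = A*x*exp(6*x). Substituting into the equation and dividing by exp(6*x) gives A = -1/2, so y_p = -x*exp(6*x)/2.

y = C1*exp(2*x) + C2*exp(6*x) - x*exp(6*x)/2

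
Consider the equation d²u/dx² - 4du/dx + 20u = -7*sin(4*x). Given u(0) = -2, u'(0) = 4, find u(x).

Characteristic equation r² - 4r + 20 = 0 has discriminant (-4)² - 4·(20) = -64 < 0, so r = 2 ± 4i.
Hence u_h = C1*cos(4*x)*exp(2*x) + C2*exp(2*x)*sin(4*x).
Try u_p = A*cos(4*x) + B*sin(4*x). Substituting and equating the coefficients of cos(4x) and sin(4x) gives A = -7/17, B = -7/68, so u_p = -7*cos(4*x)/17 - 7*sin(4*x)/68.
General solution: u = -7*cos(4*x)/17 - 7*sin(4*x)/68 + C1*cos(4*x)*exp(2*x) + C2*exp(2*x)*sin(4*x).
Apply the initial conditions: u(0) = -7/17 + C1 = -2 and u'(0) = -7/17 + 2*C1 + 4*C2 = 4. Solving gives C1 = -27/17, C2 = 129/68.

u = -7*cos(4*x)/17 - 7*sin(4*x)/68 - 27*cos(4*x)*exp(2*x)/17 + 129*exp(2*x)*sin(4*x)/68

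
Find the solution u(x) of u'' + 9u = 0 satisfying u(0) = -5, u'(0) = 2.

u = -5*cos(3*x) + 2*sin(3*x)/3

Characteristic equation r² + 9 = 0 has discriminant (0)² - 4·(9) = -36 < 0, so r = ± 3i.
Hence u_h = C1*cos(3*x) + C2*sin(3*x).
Apply the initial conditions: u(0) = C1 = -5 and u'(0) = 3*C2 = 2. Solving gives C1 = -5, C2 = 2/3.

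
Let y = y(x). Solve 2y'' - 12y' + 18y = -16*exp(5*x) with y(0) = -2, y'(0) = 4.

Divide through by 2: y'' - 6y' + 9y = -8*exp(5*x).
Characteristic equation r² - 6r + 9 = 0 has discriminant (-6)² - 4·(9) = 0, so r = 3 is a repeated root.
Hence y_h = (C1 + C2*x)*exp(3*x).
Try y_p = A*exp(5*x). Substituting into the equation and dividing by exp(5*x) gives A = -2, so y_p = -2*exp(5*x).
General solution: y = -2*exp(5*x) + C1*exp(3*x) + C2*x*exp(3*x).
Apply the initial conditions: y(0) = -2 + C1 = -2 and y'(0) = -10 + C2 + 3*C1 = 4. Solving gives C1 = 0, C2 = 14.

y = -2*exp(5*x) + 14*x*exp(3*x)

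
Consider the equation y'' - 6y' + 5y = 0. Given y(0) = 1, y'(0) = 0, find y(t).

y = -exp(5*t)/4 + 5*exp(t)/4

Characteristic equation r² - 6r + 5 = 0 factors as (r - 5)(r - 1) = 0, so r = 5, 1.
Hence y_h = C1*exp(5*t) + C2*exp(t).
Apply the initial conditions: y(0) = C1 + C2 = 1 and y'(0) = C2 + 5*C1 = 0. Solving gives C1 = -1/4, C2 = 5/4.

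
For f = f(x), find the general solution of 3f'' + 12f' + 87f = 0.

Divide through by 3: f'' + 4f' + 29f = 0.
Characteristic equation r² + 4r + 29 = 0 has discriminant (4)² - 4·(29) = -100 < 0, so r = -2 ± 5i.
Hence f_h = C1*cos(5*x)*exp(-2*x) + C2*exp(-2*x)*sin(5*x).

f = C1*cos(5*x)*exp(-2*x) + C2*exp(-2*x)*sin(5*x)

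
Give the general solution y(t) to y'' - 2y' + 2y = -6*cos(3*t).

y = 36*sin(3*t)/85 + 42*cos(3*t)/85 + C1*cos(t)*exp(t) + C2*exp(t)*sin(t)

Characteristic equation r² - 2r + 2 = 0 has discriminant (-2)² - 4·(2) = -4 < 0, so r = 1 ± i.
Hence y_h = C1*cos(t)*exp(t) + C2*exp(t)*sin(t).
Try y_p = A*cos(3*t) + B*sin(3*t). Substituting and equating the coefficients of cos(3t) and sin(3t) gives A = 42/85, B = 36/85, so y_p = 36*sin(3*t)/85 + 42*cos(3*t)/85.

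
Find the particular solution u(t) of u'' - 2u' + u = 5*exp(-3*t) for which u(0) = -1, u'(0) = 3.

Characteristic equation r² - 2r + 1 = 0 has discriminant (-2)² - 4·(1) = 0, so r = 1 is a repeated root.
Hence u_h = (C1 + C2*t)*exp(t).
Try u_p = A*exp(-3*t). Substituting into the equation and dividing by exp(-3*t) gives A = 5/16, so u_p = 5*exp(-3*t)/16.
General solution: u = 5*exp(-3*t)/16 + C1*exp(t) + C2*t*exp(t).
Apply the initial conditions: u(0) = 5/16 + C1 = -1 and u'(0) = -15/16 + C1 + C2 = 3. Solving gives C1 = -21/16, C2 = 21/4.

u = -21*exp(t)/16 + 5*exp(-3*t)/16 + 21*t*exp(t)/4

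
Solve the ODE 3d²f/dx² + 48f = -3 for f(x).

Divide through by 3: f'' + 16f = -1.
Characteristic equation r² + 16 = 0 has discriminant (0)² - 4·(16) = -64 < 0, so r = ± 4i.
Hence f_h = C1*cos(4*x) + C2*sin(4*x).
For the particular solution try f_p = A0. Substituting and matching coefficients of each power of x gives A0 = -1/16, so f_p = -1/16.

f = -1/16 + C1*cos(4*x) + C2*sin(4*x)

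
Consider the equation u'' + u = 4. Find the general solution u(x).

u = 4 + C1*cos(x) + C2*sin(x)

Characteristic equation r² + 1 = 0 has discriminant (0)² - 4·(1) = -4 < 0, so r = ± i.
Hence u_h = C1*cos(x) + C2*sin(x).
For the particular solution try u_p = A0. Substituting and matching coefficients of each power of x gives A0 = 4, so u_p = 4.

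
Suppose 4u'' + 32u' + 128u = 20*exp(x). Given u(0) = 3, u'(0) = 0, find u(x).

u = 5*exp(x)/41 + 118*cos(4*x)*exp(-4*x)/41 + 467*exp(-4*x)*sin(4*x)/164

Divide through by 4: u'' + 8u' + 32u = 5*exp(x).
Characteristic equation r² + 8r + 32 = 0 has discriminant (8)² - 4·(32) = -64 < 0, so r = -4 ± 4i.
Hence u_h = C1*cos(4*x)*exp(-4*x) + C2*exp(-4*x)*sin(4*x).
Try u_p = A*exp(x). Substituting into the equation and dividing by exp(x) gives A = 5/41, so u_p = 5*exp(x)/41.
General solution: u = 5*exp(x)/41 + C1*cos(4*x)*exp(-4*x) + C2*exp(-4*x)*sin(4*x).
Apply the initial conditions: u(0) = 5/41 + C1 = 3 and u'(0) = 5/41 - 4*C1 + 4*C2 = 0. Solving gives C1 = 118/41, C2 = 467/164.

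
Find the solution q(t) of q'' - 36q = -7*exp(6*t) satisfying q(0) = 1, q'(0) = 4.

q = 17*exp(-6*t)/144 + 127*exp(6*t)/144 - 7*t*exp(6*t)/12

Characteristic equation r² - 36 = 0 factors as (r - 6)(r + 6) = 0, so r = 6, -6.
Hence q_h = C1*exp(6*t) + C2*exp(-6*t).
Since exp(6*t) solves the homogeneous equation (r = 6 is a root of multiplicity 1), multiply the trial by t. Try q_p = A*t*exp(6*t). Substituting into the equation and dividing by exp(6*t) gives A = -7/12, so q_p = -7*t*exp(6*t)/12.
General solution: q = C1*exp(6*t) + C2*exp(-6*t) - 7*t*exp(6*t)/12.
Apply the initial conditions: q(0) = C1 + C2 = 1 and q'(0) = -7/12 - 6*C2 + 6*C1 = 4. Solving gives C1 = 127/144, C2 = 17/144.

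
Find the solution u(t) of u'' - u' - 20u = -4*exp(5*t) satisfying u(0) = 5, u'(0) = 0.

u = 184*exp(5*t)/81 + 221*exp(-4*t)/81 - 4*t*exp(5*t)/9

Characteristic equation r² - r - 20 = 0 factors as (r - 5)(r + 4) = 0, so r = 5, -4.
Hence u_h = C1*exp(5*t) + C2*exp(-4*t).
Since exp(5*t) solves the homogeneous equation (r = 5 is a root of multiplicity 1), multiply the trial by t. Try u_p = A*t*exp(5*t). Substituting into the equation and dividing by exp(5*t) gives A = -4/9, so u_p = -4*t*exp(5*t)/9.
General solution: u = C1*exp(5*t) + C2*exp(-4*t) - 4*t*exp(5*t)/9.
Apply the initial conditions: u(0) = C1 + C2 = 5 and u'(0) = -4/9 - 4*C2 + 5*C1 = 0. Solving gives C1 = 184/81, C2 = 221/81.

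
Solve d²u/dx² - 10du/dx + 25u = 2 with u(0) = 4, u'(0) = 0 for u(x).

Characteristic equation r² - 10r + 25 = 0 has discriminant (-10)² - 4·(25) = 0, so r = 5 is a repeated root.
Hence u_h = (C1 + C2*x)*exp(5*x).
For the particular solution try u_p = A0. Substituting and matching coefficients of each power of x gives A0 = 2/25, so u_p = 2/25.
General solution: u = 2/25 + C1*exp(5*x) + C2*x*exp(5*x).
Apply the initial conditions: u(0) = 2/25 + C1 = 4 and u'(0) = C2 + 5*C1 = 0. Solving gives C1 = 98/25, C2 = -98/5.

u = 2/25 + 98*exp(5*x)/25 - 98*x*exp(5*x)/5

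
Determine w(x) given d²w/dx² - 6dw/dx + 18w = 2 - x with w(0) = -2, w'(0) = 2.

Characteristic equation r² - 6r + 18 = 0 has discriminant (-6)² - 4·(18) = -36 < 0, so r = 3 ± 3i.
Hence w_h = C1*cos(3*x)*exp(3*x) + C2*exp(3*x)*sin(3*x).
For the particular solution try w_p = A0 + A1*x. Substituting and matching coefficients of each power of x gives A0 = 5/54, A1 = -1/18, so w_p = 5/54 - x/18.
General solution: w = 5/54 - x/18 + C1*cos(3*x)*exp(3*x) + C2*exp(3*x)*sin(3*x).
Apply the initial conditions: w(0) = 5/54 + C1 = -2 and w'(0) = -1/18 + 3*C1 + 3*C2 = 2. Solving gives C1 = -113/54, C2 = 25/9.

w = 5/54 - x/18 - 113*cos(3*x)*exp(3*x)/54 + 25*exp(3*x)*sin(3*x)/9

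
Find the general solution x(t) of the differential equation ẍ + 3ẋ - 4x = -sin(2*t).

x = 2*sin(2*t)/25 + 3*cos(2*t)/50 + C1*exp(t) + C2*exp(-4*t)

Characteristic equation r² + 3r - 4 = 0 factors as (r - 1)(r + 4) = 0, so r = 1, -4.
Hence x_h = C1*exp(t) + C2*exp(-4*t).
Try x_p = A*cos(2*t) + B*sin(2*t). Substituting and equating the coefficients of cos(2t) and sin(2t) gives A = 3/50, B = 2/25, so x_p = 2*sin(2*t)/25 + 3*cos(2*t)/50.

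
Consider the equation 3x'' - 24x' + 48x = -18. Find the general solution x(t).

Divide through by 3: x'' - 8x' + 16x = -6.
Characteristic equation r² - 8r + 16 = 0 has discriminant (-8)² - 4·(16) = 0, so r = 4 is a repeated root.
Hence x_h = (C1 + C2*t)*exp(4*t).
For the particular solution try x_p = A0. Substituting and matching coefficients of each power of t gives A0 = -3/8, so x_p = -3/8.

x = -3/8 + C1*exp(4*t) + C2*t*exp(4*t)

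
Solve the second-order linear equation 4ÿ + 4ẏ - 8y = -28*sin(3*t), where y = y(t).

y = 21*cos(3*t)/130 + 77*sin(3*t)/130 + C1*exp(-2*t) + C2*exp(t)

Divide through by 4: y'' + y' - 2y = -7*sin(3*t).
Characteristic equation r² + r - 2 = 0 factors as (r + 2)(r - 1) = 0, so r = -2, 1.
Hence y_h = C1*exp(-2*t) + C2*exp(t).
Try y_p = A*cos(3*t) + B*sin(3*t). Substituting and equating the coefficients of cos(3t) and sin(3t) gives A = 21/130, B = 77/130, so y_p = 21*cos(3*t)/130 + 77*sin(3*t)/130.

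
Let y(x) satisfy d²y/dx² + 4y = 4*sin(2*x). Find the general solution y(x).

Characteristic equation r² + 4 = 0 has discriminant (0)² - 4·(4) = -16 < 0, so r = ± 2i.
Hence y_h = C1*cos(2*x) + C2*sin(2*x).
Since ±2i are characteristic roots, multiply the trial by x. Try y_p = x*(A*cos(2*x) + B*sin(2*x)). Substituting and equating the coefficients of cos(2x) and sin(2x) gives A = -1, B = 0, so y_p = -x*cos(2*x).

y = C1*cos(2*x) + C2*sin(2*x) - x*cos(2*x)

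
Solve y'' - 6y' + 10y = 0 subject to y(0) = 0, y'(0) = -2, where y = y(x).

Characteristic equation r² - 6r + 10 = 0 has discriminant (-6)² - 4·(10) = -4 < 0, so r = 3 ± i.
Hence y_h = C1*cos(x)*exp(3*x) + C2*exp(3*x)*sin(x).
Apply the initial conditions: y(0) = C1 = 0 and y'(0) = C2 + 3*C1 = -2. Solving gives C1 = 0, C2 = -2.

y = -2*exp(3*x)*sin(x)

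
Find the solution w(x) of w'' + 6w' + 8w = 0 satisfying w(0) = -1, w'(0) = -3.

w = -7*exp(-2*x)/2 + 5*exp(-4*x)/2

Characteristic equation r² + 6r + 8 = 0 factors as (r + 2)(r + 4) = 0, so r = -2, -4.
Hence w_h = C1*exp(-2*x) + C2*exp(-4*x).
Apply the initial conditions: w(0) = C1 + C2 = -1 and w'(0) = -4*C2 - 2*C1 = -3. Solving gives C1 = -7/2, C2 = 5/2.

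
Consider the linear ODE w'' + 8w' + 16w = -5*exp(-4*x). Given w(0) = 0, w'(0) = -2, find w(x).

w = -2*x*exp(-4*x) - 5*x**2*exp(-4*x)/2

Characteristic equation r² + 8r + 16 = 0 has discriminant (8)² - 4·(16) = 0, so r = -4 is a repeated root.
Hence w_h = (C1 + C2*x)*exp(-4*x).
Since exp(-4*x) solves the homogeneous equation (r = -4 is a root of multiplicity 2), multiply the trial by x^2. Try w_p = A*x^2*exp(-4*x). Substituting into the equation and dividing by exp(-4*x) gives A = -5/2, so w_p = -5*x^2*exp(-4*x)/2.
General solution: w = C1*exp(-4*x) - 5*x^2*exp(-4*x)/2 + C2*x*exp(-4*x).
Apply the initial conditions: w(0) = C1 = 0 and w'(0) = C2 - 4*C1 = -2. Solving gives C1 = 0, C2 = -2.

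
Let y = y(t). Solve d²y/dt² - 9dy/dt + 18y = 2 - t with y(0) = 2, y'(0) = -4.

Characteristic equation r² - 9r + 18 = 0 factors as (r - 3)(r - 6) = 0, so r = 3, 6.
Hence y_h = C1*exp(3*t) + C2*exp(6*t).
For the particular solution try y_p = A0 + A1*t. Substituting and matching coefficients of each power of t gives A0 = 1/12, A1 = -1/18, so y_p = 1/12 - t/18.
General solution: y = 1/12 - t/18 + C1*exp(3*t) + C2*exp(6*t).
Apply the initial conditions: y(0) = 1/12 + C1 + C2 = 2 and y'(0) = -1/18 + 3*C1 + 6*C2 = -4. Solving gives C1 = 139/27, C2 = -349/108.

y = 1/12 - 349*exp(6*t)/108 - t/18 + 139*exp(3*t)/27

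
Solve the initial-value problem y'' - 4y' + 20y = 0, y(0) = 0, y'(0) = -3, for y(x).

y = -3*exp(2*x)*sin(4*x)/4

Characteristic equation r² - 4r + 20 = 0 has discriminant (-4)² - 4·(20) = -64 < 0, so r = 2 ± 4i.
Hence y_h = C1*cos(4*x)*exp(2*x) + C2*exp(2*x)*sin(4*x).
Apply the initial conditions: y(0) = C1 = 0 and y'(0) = 2*C1 + 4*C2 = -3. Solving gives C1 = 0, C2 = -3/4.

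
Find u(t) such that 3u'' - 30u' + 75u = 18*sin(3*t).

Divide through by 3: u'' - 10u' + 25u = 6*sin(3*t).
Characteristic equation r² - 10r + 25 = 0 has discriminant (-10)² - 4·(25) = 0, so r = 5 is a repeated root.
Hence u_h = (C1 + C2*t)*exp(5*t).
Try u_p = A*cos(3*t) + B*sin(3*t). Substituting and equating the coefficients of cos(3t) and sin(3t) gives A = 45/289, B = 24/289, so u_p = 24*sin(3*t)/289 + 45*cos(3*t)/289.

u = 24*sin(3*t)/289 + 45*cos(3*t)/289 + C1*exp(5*t) + C2*t*exp(5*t)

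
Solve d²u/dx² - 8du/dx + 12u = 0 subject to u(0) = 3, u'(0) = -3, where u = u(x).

Characteristic equation r² - 8r + 12 = 0 factors as (r - 2)(r - 6) = 0, so r = 2, 6.
Hence u_h = C1*exp(2*x) + C2*exp(6*x).
Apply the initial conditions: u(0) = C1 + C2 = 3 and u'(0) = 2*C1 + 6*C2 = -3. Solving gives C1 = 21/4, C2 = -9/4.

u = -9*exp(6*x)/4 + 21*exp(2*x)/4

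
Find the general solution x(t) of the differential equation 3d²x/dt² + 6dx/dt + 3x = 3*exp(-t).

Divide through by 3: x'' + 2x' + x = exp(-t).
Characteristic equation r² + 2r + 1 = 0 has discriminant (2)² - 4·(1) = 0, so r = -1 is a repeated root.
Hence x_h = (C1 + C2*t)*exp(-t).
Since exp(-t) solves the homogeneous equation (r = -1 is a root of multiplicity 2), multiply the trial by t^2. Try x_p = A*t^2*exp(-t). Substituting into the equation and dividing by exp(-t) gives A = 1/2, so x_p = t^2*exp(-t)/2.

x = C1*exp(-t) + t**2*exp(-t)/2 + C2*t*exp(-t)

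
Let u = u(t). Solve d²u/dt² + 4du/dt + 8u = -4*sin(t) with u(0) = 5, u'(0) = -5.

u = -28*sin(t)/65 + 16*cos(t)/65 + 309*cos(2*t)*exp(-2*t)/65 + 321*exp(-2*t)*sin(2*t)/130

Characteristic equation r² + 4r + 8 = 0 has discriminant (4)² - 4·(8) = -16 < 0, so r = -2 ± 2i.
Hence u_h = C1*cos(2*t)*exp(-2*t) + C2*exp(-2*t)*sin(2*t).
Try u_p = A*cos(t) + B*sin(t). Substituting and equating the coefficients of cos(t) and sin(t) gives A = 16/65, B = -28/65, so u_p = -28*sin(t)/65 + 16*cos(t)/65.
General solution: u = -28*sin(t)/65 + 16*cos(t)/65 + C1*cos(2*t)*exp(-2*t) + C2*exp(-2*t)*sin(2*t).
Apply the initial conditions: u(0) = 16/65 + C1 = 5 and u'(0) = -28/65 - 2*C1 + 2*C2 = -5. Solving gives C1 = 309/65, C2 = 321/130.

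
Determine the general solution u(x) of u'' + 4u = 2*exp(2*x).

Characteristic equation r² + 4 = 0 has discriminant (0)² - 4·(4) = -16 < 0, so r = ± 2i.
Hence u_h = C1*cos(2*x) + C2*sin(2*x).
Try u_p = A*exp(2*x). Substituting into the equation and dividing by exp(2*x) gives A = 1/4, so u_p = exp(2*x)/4.

u = exp(2*x)/4 + C1*cos(2*x) + C2*sin(2*x)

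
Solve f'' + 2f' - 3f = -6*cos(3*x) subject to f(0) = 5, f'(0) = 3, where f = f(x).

Characteristic equation r² + 2r - 3 = 0 factors as (r - 1)(r + 3) = 0, so r = 1, -3.
Hence f_h = C1*exp(x) + C2*exp(-3*x).
Try f_p = A*cos(3*x) + B*sin(3*x). Substituting and equating the coefficients of cos(3x) and sin(3x) gives A = 2/5, B = -1/5, so f_p = -sin(3*x)/5 + 2*cos(3*x)/5.
General solution: f = -sin(3*x)/5 + 2*cos(3*x)/5 + C1*exp(x) + C2*exp(-3*x).
Apply the initial conditions: f(0) = 2/5 + C1 + C2 = 5 and f'(0) = -3/5 + C1 - 3*C2 = 3. Solving gives C1 = 87/20, C2 = 1/4.

f = -sin(3*x)/5 + exp(-3*x)/4 + 2*cos(3*x)/5 + 87*exp(x)/20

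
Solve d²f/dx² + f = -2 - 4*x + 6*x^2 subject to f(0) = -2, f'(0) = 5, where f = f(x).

f = -14 - 4*x + 6*x**2 + 9*sin(x) + 12*cos(x)

Characteristic equation r² + 1 = 0 has discriminant (0)² - 4·(1) = -4 < 0, so r = ± i.
Hence f_h = C1*cos(x) + C2*sin(x).
For the particular solution try f_p = A0 + A1*x + A2*x^2. Substituting and matching coefficients of each power of x gives A0 = -14, A1 = -4, A2 = 6, so f_p = -14 - 4*x + 6*x^2.
General solution: f = -14 - 4*x + 6*x^2 + C1*cos(x) + C2*sin(x).
Apply the initial conditions: f(0) = -14 + C1 = -2 and f'(0) = -4 + C2 = 5. Solving gives C1 = 12, C2 = 9.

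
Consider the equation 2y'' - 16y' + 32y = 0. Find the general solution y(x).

Divide through by 2: y'' - 8y' + 16y = 0.
Characteristic equation r² - 8r + 16 = 0 has discriminant (-8)² - 4·(16) = 0, so r = 4 is a repeated root.
Hence y_h = (C1 + C2*x)*exp(4*x).

y = C1*exp(4*x) + C2*x*exp(4*x)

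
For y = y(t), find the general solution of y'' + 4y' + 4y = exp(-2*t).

y = C1*exp(-2*t) + t**2*exp(-2*t)/2 + C2*t*exp(-2*t)

Characteristic equation r² + 4r + 4 = 0 has discriminant (4)² - 4·(4) = 0, so r = -2 is a repeated root.
Hence y_h = (C1 + C2*t)*exp(-2*t).
Since exp(-2*t) solves the homogeneous equation (r = -2 is a root of multiplicity 2), multiply the trial by t^2. Try y_p = A*t^2*exp(-2*t). Substituting into the equation and dividing by exp(-2*t) gives A = 1/2, so y_p = t^2*exp(-2*t)/2.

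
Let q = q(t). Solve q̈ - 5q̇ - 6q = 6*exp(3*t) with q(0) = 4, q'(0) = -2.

q = -exp(3*t)/2 + 4*exp(6*t)/7 + 55*exp(-t)/14

Characteristic equation r² - 5r - 6 = 0 factors as (r - 6)(r + 1) = 0, so r = 6, -1.
Hence q_h = C1*exp(6*t) + C2*exp(-t).
Try q_p = A*exp(3*t). Substituting into the equation and dividing by exp(3*t) gives A = -1/2, so q_p = -exp(3*t)/2.
General solution: q = -exp(3*t)/2 + C1*exp(6*t) + C2*exp(-t).
Apply the initial conditions: q(0) = -1/2 + C1 + C2 = 4 and q'(0) = -3/2 - C2 + 6*C1 = -2. Solving gives C1 = 4/7, C2 = 55/14.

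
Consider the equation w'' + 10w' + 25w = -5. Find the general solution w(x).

w = -1/5 + C1*exp(-5*x) + C2*x*exp(-5*x)

Characteristic equation r² + 10r + 25 = 0 has discriminant (10)² - 4·(25) = 0, so r = -5 is a repeated root.
Hence w_h = (C1 + C2*x)*exp(-5*x).
For the particular solution try w_p = A0. Substituting and matching coefficients of each power of x gives A0 = -1/5, so w_p = -1/5.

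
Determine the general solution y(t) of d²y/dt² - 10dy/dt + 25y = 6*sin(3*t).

y = 24*sin(3*t)/289 + 45*cos(3*t)/289 + C1*exp(5*t) + C2*t*exp(5*t)

Characteristic equation r² - 10r + 25 = 0 has discriminant (-10)² - 4·(25) = 0, so r = 5 is a repeated root.
Hence y_h = (C1 + C2*t)*exp(5*t).
Try y_p = A*cos(3*t) + B*sin(3*t). Substituting and equating the coefficients of cos(3t) and sin(3t) gives A = 45/289, B = 24/289, so y_p = 24*sin(3*t)/289 + 45*cos(3*t)/289.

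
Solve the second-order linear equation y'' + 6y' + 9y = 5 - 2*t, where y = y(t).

y = 19/27 - 2*t/9 + C1*exp(-3*t) + C2*t*exp(-3*t)

Characteristic equation r² + 6r + 9 = 0 has discriminant (6)² - 4·(9) = 0, so r = -3 is a repeated root.
Hence y_h = (C1 + C2*t)*exp(-3*t).
For the particular solution try y_p = A0 + A1*t. Substituting and matching coefficients of each power of t gives A0 = 19/27, A1 = -2/9, so y_p = 19/27 - 2*t/9.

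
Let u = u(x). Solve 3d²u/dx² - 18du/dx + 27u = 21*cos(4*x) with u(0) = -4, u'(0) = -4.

u = -2451*exp(3*x)/625 - 168*sin(4*x)/625 - 49*cos(4*x)/625 + 221*x*exp(3*x)/25

Divide through by 3: u'' - 6u' + 9u = 7*cos(4*x).
Characteristic equation r² - 6r + 9 = 0 has discriminant (-6)² - 4·(9) = 0, so r = 3 is a repeated root.
Hence u_h = (C1 + C2*x)*exp(3*x).
Try u_p = A*cos(4*x) + B*sin(4*x). Substituting and equating the coefficients of cos(4x) and sin(4x) gives A = -49/625, B = -168/625, so u_p = -168*sin(4*x)/625 - 49*cos(4*x)/625.
General solution: u = -168*sin(4*x)/625 - 49*cos(4*x)/625 + C1*exp(3*x) + C2*x*exp(3*x).
Apply the initial conditions: u(0) = -49/625 + C1 = -4 and u'(0) = -672/625 + C2 + 3*C1 = -4. Solving gives C1 = -2451/625, C2 = 221/25.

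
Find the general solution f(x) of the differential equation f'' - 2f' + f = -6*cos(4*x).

Characteristic equation r² - 2r + 1 = 0 has discriminant (-2)² - 4·(1) = 0, so r = 1 is a repeated root.
Hence f_h = (C1 + C2*x)*exp(x).
Try f_p = A*cos(4*x) + B*sin(4*x). Substituting and equating the coefficients of cos(4x) and sin(4x) gives A = 90/289, B = 48/289, so f_p = 48*sin(4*x)/289 + 90*cos(4*x)/289.

f = 48*sin(4*x)/289 + 90*cos(4*x)/289 + C1*exp(x) + C2*x*exp(x)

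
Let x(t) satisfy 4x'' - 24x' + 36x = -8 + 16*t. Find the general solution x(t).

Divide through by 4: x'' - 6x' + 9x = -2 + 4*t.
Characteristic equation r² - 6r + 9 = 0 has discriminant (-6)² - 4·(9) = 0, so r = 3 is a repeated root.
Hence x_h = (C1 + C2*t)*exp(3*t).
For the particular solution try x_p = A0 + A1*t. Substituting and matching coefficients of each power of t gives A0 = 2/27, A1 = 4/9, so x_p = 2/27 + 4*t/9.

x = 2/27 + 4*t/9 + C1*exp(3*t) + C2*t*exp(3*t)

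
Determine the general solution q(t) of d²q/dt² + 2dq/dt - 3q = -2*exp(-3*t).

Characteristic equation r² + 2r - 3 = 0 factors as (r + 3)(r - 1) = 0, so r = -3, 1.
Hence q_h = C1*exp(-3*t) + C2*exp(t).
Since exp(-3*t) solves the homogeneous equation (r = -3 is a root of multiplicity 1), multiply the trial by t. Try q_p = A*t*exp(-3*t). Substituting into the equation and dividing by exp(-3*t) gives A = 1/2, so q_p = t*exp(-3*t)/2.

q = C1*exp(-3*t) + C2*exp(t) + t*exp(-3*t)/2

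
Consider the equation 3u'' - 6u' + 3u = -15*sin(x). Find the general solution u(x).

u = -5*cos(x)/2 + C1*exp(x) + C2*x*exp(x)

Divide through by 3: u'' - 2u' + u = -5*sin(x).
Characteristic equation r² - 2r + 1 = 0 has discriminant (-2)² - 4·(1) = 0, so r = 1 is a repeated root.
Hence u_h = (C1 + C2*x)*exp(x).
Try u_p = A*cos(x) + B*sin(x). Substituting and equating the coefficients of cos(x) and sin(x) gives A = -5/2, B = 0, so u_p = -5*cos(x)/2.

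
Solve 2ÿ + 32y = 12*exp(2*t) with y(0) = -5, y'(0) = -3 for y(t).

y = -53*cos(4*t)/10 - 9*sin(4*t)/10 + 3*exp(2*t)/10

Divide through by 2: y'' + 16y = 6*exp(2*t).
Characteristic equation r² + 16 = 0 has discriminant (0)² - 4·(16) = -64 < 0, so r = ± 4i.
Hence y_h = C1*cos(4*t) + C2*sin(4*t).
Try y_p = A*exp(2*t). Substituting into the equation and dividing by exp(2*t) gives A = 3/10, so y_p = 3*exp(2*t)/10.
General solution: y = 3*exp(2*t)/10 + C1*cos(4*t) + C2*sin(4*t).
Apply the initial conditions: y(0) = 3/10 + C1 = -5 and y'(0) = 3/5 + 4*C2 = -3. Solving gives C1 = -53/10, C2 = -9/10.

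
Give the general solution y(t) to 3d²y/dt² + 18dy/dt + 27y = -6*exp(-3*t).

Divide through by 3: y'' + 6y' + 9y = -2*exp(-3*t).
Characteristic equation r² + 6r + 9 = 0 has discriminant (6)² - 4·(9) = 0, so r = -3 is a repeated root.
Hence y_h = (C1 + C2*t)*exp(-3*t).
Since exp(-3*t) solves the homogeneous equation (r = -3 is a root of multiplicity 2), multiply the trial by t^2. Try y_p = A*t^2*exp(-3*t). Substituting into the equation and dividing by exp(-3*t) gives A = -1, so y_p = -t^2*exp(-3*t).

y = C1*exp(-3*t) - t**2*exp(-3*t) + C2*t*exp(-3*t)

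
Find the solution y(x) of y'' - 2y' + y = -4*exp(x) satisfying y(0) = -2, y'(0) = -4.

y = -2*exp(x) - 2*x*exp(x) - 2*x**2*exp(x)

Characteristic equation r² - 2r + 1 = 0 has discriminant (-2)² - 4·(1) = 0, so r = 1 is a repeated root.
Hence y_h = (C1 + C2*x)*exp(x).
Since exp(x) solves the homogeneous equation (r = 1 is a root of multiplicity 2), multiply the trial by x^2. Try y_p = A*x^2*exp(x). Substituting into the equation and dividing by exp(x) gives A = -2, so y_p = -2*x^2*exp(x).
General solution: y = C1*exp(x) - 2*x^2*exp(x) + C2*x*exp(x).
Apply the initial conditions: y(0) = C1 = -2 and y'(0) = C1 + C2 = -4. Solving gives C1 = -2, C2 = -2.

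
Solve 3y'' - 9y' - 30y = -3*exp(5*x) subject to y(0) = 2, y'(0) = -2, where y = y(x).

Divide through by 3: y'' - 3y' - 10y = -exp(5*x).
Characteristic equation r² - 3r - 10 = 0 factors as (r - 5)(r + 2) = 0, so r = 5, -2.
Hence y_h = C1*exp(5*x) + C2*exp(-2*x).
Since exp(5*x) solves the homogeneous equation (r = 5 is a root of multiplicity 1), multiply the trial by x. Try y_p = A*x*exp(5*x). Substituting into the equation and dividing by exp(5*x) gives A = -1/7, so y_p = -x*exp(5*x)/7.
General solution: y = C1*exp(5*x) + C2*exp(-2*x) - x*exp(5*x)/7.
Apply the initial conditions: y(0) = C1 + C2 = 2 and y'(0) = -1/7 - 2*C2 + 5*C1 = -2. Solving gives C1 = 15/49, C2 = 83/49.

y = 15*exp(5*x)/49 + 83*exp(-2*x)/49 - x*exp(5*x)/7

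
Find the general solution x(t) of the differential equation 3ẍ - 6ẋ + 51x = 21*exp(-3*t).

Divide through by 3: x'' - 2x' + 17x = 7*exp(-3*t).
Characteristic equation r² - 2r + 17 = 0 has discriminant (-2)² - 4·(17) = -64 < 0, so r = 1 ± 4i.
Hence x_h = C1*cos(4*t)*exp(t) + C2*exp(t)*sin(4*t).
Try x_p = A*exp(-3*t). Substituting into the equation and dividing by exp(-3*t) gives A = 7/32, so x_p = 7*exp(-3*t)/32.

x = 7*exp(-3*t)/32 + C1*cos(4*t)*exp(t) + C2*exp(t)*sin(4*t)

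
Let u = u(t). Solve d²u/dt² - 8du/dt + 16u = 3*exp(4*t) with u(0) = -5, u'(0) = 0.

u = -5*exp(4*t) + 20*t*exp(4*t) + 3*t**2*exp(4*t)/2

Characteristic equation r² - 8r + 16 = 0 has discriminant (-8)² - 4·(16) = 0, so r = 4 is a repeated root.
Hence u_h = (C1 + C2*t)*exp(4*t).
Since exp(4*t) solves the homogeneous equation (r = 4 is a root of multiplicity 2), multiply the trial by t^2. Try u_p = A*t^2*exp(4*t). Substituting into the equation and dividing by exp(4*t) gives A = 3/2, so u_p = 3*t^2*exp(4*t)/2.
General solution: u = C1*exp(4*t) + 3*t^2*exp(4*t)/2 + C2*t*exp(4*t).
Apply the initial conditions: u(0) = C1 = -5 and u'(0) = C2 + 4*C1 = 0. Solving gives C1 = -5, C2 = 20.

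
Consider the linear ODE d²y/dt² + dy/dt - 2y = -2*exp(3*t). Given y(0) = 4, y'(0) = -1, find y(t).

Characteristic equation r² + r - 2 = 0 factors as (r + 2)(r - 1) = 0, so r = -2, 1.
Hence y_h = C1*exp(-2*t) + C2*exp(t).
Try y_p = A*exp(3*t). Substituting into the equation and dividing by exp(3*t) gives A = -1/5, so y_p = -exp(3*t)/5.
General solution: y = -exp(3*t)/5 + C1*exp(-2*t) + C2*exp(t).
Apply the initial conditions: y(0) = -1/5 + C1 + C2 = 4 and y'(0) = -3/5 + C2 - 2*C1 = -1. Solving gives C1 = 23/15, C2 = 8/3.

y = -exp(3*t)/5 + 8*exp(t)/3 + 23*exp(-2*t)/15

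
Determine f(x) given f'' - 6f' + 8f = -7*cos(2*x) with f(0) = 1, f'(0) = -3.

Characteristic equation r² - 6r + 8 = 0 factors as (r - 2)(r - 4) = 0, so r = 2, 4.
Hence f_h = C1*exp(2*x) + C2*exp(4*x).
Try f_p = A*cos(2*x) + B*sin(2*x). Substituting and equating the coefficients of cos(2x) and sin(2x) gives A = -7/40, B = 21/40, so f_p = -7*cos(2*x)/40 + 21*sin(2*x)/40.
General solution: f = -7*cos(2*x)/40 + 21*sin(2*x)/40 + C1*exp(2*x) + C2*exp(4*x).
Apply the initial conditions: f(0) = -7/40 + C1 + C2 = 1 and f'(0) = 21/20 + 2*C1 + 4*C2 = -3. Solving gives C1 = 35/8, C2 = -16/5.

f = -16*exp(4*x)/5 - 7*cos(2*x)/40 + 21*sin(2*x)/40 + 35*exp(2*x)/8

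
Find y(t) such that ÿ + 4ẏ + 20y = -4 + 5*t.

y = -1/4 + t/4 + C1*cos(4*t)*exp(-2*t) + C2*exp(-2*t)*sin(4*t)

Characteristic equation r² + 4r + 20 = 0 has discriminant (4)² - 4·(20) = -64 < 0, so r = -2 ± 4i.
Hence y_h = C1*cos(4*t)*exp(-2*t) + C2*exp(-2*t)*sin(4*t).
For the particular solution try y_p = A0 + A1*t. Substituting and matching coefficients of each power of t gives A0 = -1/4, A1 = 1/4, so y_p = -1/4 + t/4.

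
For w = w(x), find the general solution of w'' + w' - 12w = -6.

Characteristic equation r² + r - 12 = 0 factors as (r - 3)(r + 4) = 0, so r = 3, -4.
Hence w_h = C1*exp(3*x) + C2*exp(-4*x).
For the particular solution try w_p = A0. Substituting and matching coefficients of each power of x gives A0 = 1/2, so w_p = 1/2.

w = 1/2 + C1*exp(3*x) + C2*exp(-4*x)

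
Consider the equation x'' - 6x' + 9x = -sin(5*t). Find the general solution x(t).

Characteristic equation r² - 6r + 9 = 0 has discriminant (-6)² - 4·(9) = 0, so r = 3 is a repeated root.
Hence x_h = (C1 + C2*t)*exp(3*t).
Try x_p = A*cos(5*t) + B*sin(5*t). Substituting and equating the coefficients of cos(5t) and sin(5t) gives A = -15/578, B = 4/289, so x_p = -15*cos(5*t)/578 + 4*sin(5*t)/289.

x = -15*cos(5*t)/578 + 4*sin(5*t)/289 + C1*exp(3*t) + C2*t*exp(3*t)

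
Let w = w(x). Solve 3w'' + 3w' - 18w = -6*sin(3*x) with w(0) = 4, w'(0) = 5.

w = cos(3*x)/39 + 2*exp(-3*x)/3 + 5*sin(3*x)/39 + 43*exp(2*x)/13

Divide through by 3: w'' + w' - 6w = -2*sin(3*x).
Characteristic equation r² + r - 6 = 0 factors as (r - 2)(r + 3) = 0, so r = 2, -3.
Hence w_h = C1*exp(2*x) + C2*exp(-3*x).
Try w_p = A*cos(3*x) + B*sin(3*x). Substituting and equating the coefficients of cos(3x) and sin(3x) gives A = 1/39, B = 5/39, so w_p = cos(3*x)/39 + 5*sin(3*x)/39.
General solution: w = cos(3*x)/39 + 5*sin(3*x)/39 + C1*exp(2*x) + C2*exp(-3*x).
Apply the initial conditions: w(0) = 1/39 + C1 + C2 = 4 and w'(0) = 5/13 - 3*C2 + 2*C1 = 5. Solving gives C1 = 43/13, C2 = 2/3.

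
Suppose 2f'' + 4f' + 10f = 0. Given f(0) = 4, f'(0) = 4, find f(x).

Divide through by 2: f'' + 2f' + 5f = 0.
Characteristic equation r² + 2r + 5 = 0 has discriminant (2)² - 4·(5) = -16 < 0, so r = -1 ± 2i.
Hence f_h = C1*cos(2*x)*exp(-x) + C2*exp(-x)*sin(2*x).
Apply the initial conditions: f(0) = C1 = 4 and f'(0) = -C1 + 2*C2 = 4. Solving gives C1 = 4, C2 = 4.

f = 4*cos(2*x)*exp(-x) + 4*exp(-x)*sin(2*x)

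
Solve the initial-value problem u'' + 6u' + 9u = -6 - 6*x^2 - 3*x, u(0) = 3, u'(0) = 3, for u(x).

Characteristic equation r² + 6r + 9 = 0 has discriminant (6)² - 4·(9) = 0, so r = -3 is a repeated root.
Hence u_h = (C1 + C2*x)*exp(-3*x).
For the particular solution try u_p = A0 + A1*x + A2*x^2. Substituting and matching coefficients of each power of x gives A0 = -8/9, A1 = 5/9, A2 = -2/3, so u_p = -8/9 - 2*x^2/3 + 5*x/9.
General solution: u = -8/9 - 2*x^2/3 + 5*x/9 + C1*exp(-3*x) + C2*x*exp(-3*x).
Apply the initial conditions: u(0) = -8/9 + C1 = 3 and u'(0) = 5/9 + C2 - 3*C1 = 3. Solving gives C1 = 35/9, C2 = 127/9.

u = -8/9 - 2*x**2/3 + 5*x/9 + 35*exp(-3*x)/9 + 127*x*exp(-3*x)/9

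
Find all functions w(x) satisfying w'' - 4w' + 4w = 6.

w = 3/2 + C1*exp(2*x) + C2*x*exp(2*x)

Characteristic equation r² - 4r + 4 = 0 has discriminant (-4)² - 4·(4) = 0, so r = 2 is a repeated root.
Hence w_h = (C1 + C2*x)*exp(2*x).
For the particular solution try w_p = A0. Substituting and matching coefficients of each power of x gives A0 = 3/2, so w_p = 3/2.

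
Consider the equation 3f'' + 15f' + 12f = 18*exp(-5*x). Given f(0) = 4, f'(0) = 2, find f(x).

Divide through by 3: f'' + 5f' + 4f = 6*exp(-5*x).
Characteristic equation r² + 5r + 4 = 0 factors as (r + 1)(r + 4) = 0, so r = -1, -4.
Hence f_h = C1*exp(-x) + C2*exp(-4*x).
Try f_p = A*exp(-5*x). Substituting into the equation and dividing by exp(-5*x) gives A = 3/2, so f_p = 3*exp(-5*x)/2.
General solution: f = 3*exp(-5*x)/2 + C1*exp(-x) + C2*exp(-4*x).
Apply the initial conditions: f(0) = 3/2 + C1 + C2 = 4 and f'(0) = -15/2 - C1 - 4*C2 = 2. Solving gives C1 = 13/2, C2 = -4.

f = -4*exp(-4*x) + 3*exp(-5*x)/2 + 13*exp(-x)/2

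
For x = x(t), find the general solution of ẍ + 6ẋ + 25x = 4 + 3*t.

x = 82/625 + 3*t/25 + C1*cos(4*t)*exp(-3*t) + C2*exp(-3*t)*sin(4*t)

Characteristic equation r² + 6r + 25 = 0 has discriminant (6)² - 4·(25) = -64 < 0, so r = -3 ± 4i.
Hence x_h = C1*cos(4*t)*exp(-3*t) + C2*exp(-3*t)*sin(4*t).
For the particular solution try x_p = A0 + A1*t. Substituting and matching coefficients of each power of t gives A0 = 82/625, A1 = 3/25, so x_p = 82/625 + 3*t/25.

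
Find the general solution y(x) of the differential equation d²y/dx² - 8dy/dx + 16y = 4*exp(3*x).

Characteristic equation r² - 8r + 16 = 0 has discriminant (-8)² - 4·(16) = 0, so r = 4 is a repeated root.
Hence y_h = (C1 + C2*x)*exp(4*x).
Try y_p = A*exp(3*x). Substituting into the equation and dividing by exp(3*x) gives A = 4, so y_p = 4*exp(3*x).

y = 4*exp(3*x) + C1*exp(4*x) + C2*x*exp(4*x)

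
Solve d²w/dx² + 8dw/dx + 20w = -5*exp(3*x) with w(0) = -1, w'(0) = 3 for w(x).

Characteristic equation r² + 8r + 20 = 0 has discriminant (8)² - 4·(20) = -16 < 0, so r = -4 ± 2i.
Hence w_h = C1*cos(2*x)*exp(-4*x) + C2*exp(-4*x)*sin(2*x).
Try w_p = A*exp(3*x). Substituting into the equation and dividing by exp(3*x) gives A = -5/53, so w_p = -5*exp(3*x)/53.
General solution: w = -5*exp(3*x)/53 + C1*cos(2*x)*exp(-4*x) + C2*exp(-4*x)*sin(2*x).
Apply the initial conditions: w(0) = -5/53 + C1 = -1 and w'(0) = -15/53 - 4*C1 + 2*C2 = 3. Solving gives C1 = -48/53, C2 = -9/53.

w = -5*exp(3*x)/53 - 48*cos(2*x)*exp(-4*x)/53 - 9*exp(-4*x)*sin(2*x)/53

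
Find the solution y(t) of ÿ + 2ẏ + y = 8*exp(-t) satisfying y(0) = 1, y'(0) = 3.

y = 4*t*exp(-t) + 4*t**2*exp(-t) + exp(-t)

Characteristic equation r² + 2r + 1 = 0 has discriminant (2)² - 4·(1) = 0, so r = -1 is a repeated root.
Hence y_h = (C1 + C2*t)*exp(-t).
Since exp(-t) solves the homogeneous equation (r = -1 is a root of multiplicity 2), multiply the trial by t^2. Try y_p = A*t^2*exp(-t). Substituting into the equation and dividing by exp(-t) gives A = 4, so y_p = 4*t^2*exp(-t).
General solution: y = C1*exp(-t) + 4*t^2*exp(-t) + C2*t*exp(-t).
Apply the initial conditions: y(0) = C1 = 1 and y'(0) = C2 - C1 = 3. Solving gives C1 = 1, C2 = 4.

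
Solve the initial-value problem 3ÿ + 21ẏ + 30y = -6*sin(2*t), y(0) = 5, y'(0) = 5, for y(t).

y = -431*exp(-5*t)/87 - 3*sin(2*t)/58 + 7*cos(2*t)/58 + 59*exp(-2*t)/6

Divide through by 3: y'' + 7y' + 10y = -2*sin(2*t).
Characteristic equation r² + 7r + 10 = 0 factors as (r + 5)(r + 2) = 0, so r = -5, -2.
Hence y_h = C1*exp(-5*t) + C2*exp(-2*t).
Try y_p = A*cos(2*t) + B*sin(2*t). Substituting and equating the coefficients of cos(2t) and sin(2t) gives A = 7/58, B = -3/58, so y_p = -3*sin(2*t)/58 + 7*cos(2*t)/58.
General solution: y = -3*sin(2*t)/58 + 7*cos(2*t)/58 + C1*exp(-5*t) + C2*exp(-2*t).
Apply the initial conditions: y(0) = 7/58 + C1 + C2 = 5 and y'(0) = -3/29 - 5*C1 - 2*C2 = 5. Solving gives C1 = -431/87, C2 = 59/6.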